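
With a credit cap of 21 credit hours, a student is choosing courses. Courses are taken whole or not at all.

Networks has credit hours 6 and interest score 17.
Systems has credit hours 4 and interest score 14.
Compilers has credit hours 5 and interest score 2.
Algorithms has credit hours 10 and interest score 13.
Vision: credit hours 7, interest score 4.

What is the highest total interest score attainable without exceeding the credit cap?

44

Allowing fractional choices, the relaxed optimum would be about 44.6, but courses are indivisible.
Networks + Systems + Algorithms: credit hours 6 + 4 + 10 = 20 ≤ 21, interest score 17 + 14 + 13 = 44.
Networks + Systems + Vision: credit hours 6 + 4 + 7 = 17 ≤ 21, interest score 17 + 14 + 4 = 35.
Best is Networks, Systems, and Algorithms with total interest score 44.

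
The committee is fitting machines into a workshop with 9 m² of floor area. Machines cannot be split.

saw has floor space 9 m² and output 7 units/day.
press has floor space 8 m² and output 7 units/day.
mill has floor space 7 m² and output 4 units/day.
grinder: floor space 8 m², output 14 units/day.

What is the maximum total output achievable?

14

Allowing fractional choices, the relaxed optimum would be about 14.9, but machines are indivisible.
grinder: floor space 8 ≤ 9, output 14.
press: floor space 8 ≤ 9, output 7.
saw: floor space 9 ≤ 9, output 7.
Best is grinder with total output 14.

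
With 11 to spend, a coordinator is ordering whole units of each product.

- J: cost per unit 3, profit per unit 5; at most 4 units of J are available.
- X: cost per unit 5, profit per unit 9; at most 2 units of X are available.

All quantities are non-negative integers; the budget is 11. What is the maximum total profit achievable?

Take 2×J and 1×X: cost 11 ≤ 11, profit 2·5 + 1·9 = 19.
No other integer combination yields more.

19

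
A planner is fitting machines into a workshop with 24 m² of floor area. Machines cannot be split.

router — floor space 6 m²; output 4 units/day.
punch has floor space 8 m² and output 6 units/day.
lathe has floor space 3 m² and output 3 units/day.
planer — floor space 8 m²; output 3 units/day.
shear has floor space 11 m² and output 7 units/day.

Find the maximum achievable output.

16

Allowing fractional choices, the relaxed optimum would be about 17.5, but machines are indivisible.
punch + lathe + shear: floor space 8 + 3 + 11 = 22 ≤ 24, output 6 + 3 + 7 = 16.
router + lathe + shear: floor space 6 + 3 + 11 = 20 ≤ 24, output 4 + 3 + 7 = 14.
router + punch + lathe: floor space 6 + 8 + 3 = 17 ≤ 24, output 4 + 6 + 3 = 13.
Best is punch, lathe, and shear with total output 16.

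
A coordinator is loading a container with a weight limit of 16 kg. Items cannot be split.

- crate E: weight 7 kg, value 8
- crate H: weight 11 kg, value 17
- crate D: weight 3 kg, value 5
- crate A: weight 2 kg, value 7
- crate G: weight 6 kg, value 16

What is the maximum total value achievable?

crate H + crate D + crate A: weight 11 + 3 + 2 = 16 ≤ 16, value 17 + 5 + 7 = 29.
crate E + crate A + crate G: weight 7 + 2 + 6 = 15 ≤ 16, value 8 + 7 + 16 = 31.
crate E + crate D + crate G: weight 7 + 3 + 6 = 16 ≤ 16, value 8 + 5 + 16 = 29.
Best is crate E, crate A, and crate G with total value 31.

31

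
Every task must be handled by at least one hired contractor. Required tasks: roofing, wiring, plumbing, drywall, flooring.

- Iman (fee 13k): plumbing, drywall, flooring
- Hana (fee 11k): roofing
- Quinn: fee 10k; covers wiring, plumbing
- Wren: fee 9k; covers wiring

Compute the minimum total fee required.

33

Choose Iman, Hana, and Wren: together they cover roofing, wiring, plumbing, drywall, flooring — every task.
Total fee: 13 + 11 + 9 = 33.
No cover costs less than 33.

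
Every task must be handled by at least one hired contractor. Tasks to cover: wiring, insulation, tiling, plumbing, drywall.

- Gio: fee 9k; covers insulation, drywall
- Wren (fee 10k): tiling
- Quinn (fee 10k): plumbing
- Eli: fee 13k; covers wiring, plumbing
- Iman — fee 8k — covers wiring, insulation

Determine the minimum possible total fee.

The greedy cost-per-new-task heuristic would pick Iman, Gio, Wren, and Quinn for 37, but a cheaper cover exists.
Choose Gio, Wren, and Eli: together they cover wiring, insulation, tiling, plumbing, drywall — every task.
Total fee: 9 + 10 + 13 = 32.
No cover costs less than 32.

32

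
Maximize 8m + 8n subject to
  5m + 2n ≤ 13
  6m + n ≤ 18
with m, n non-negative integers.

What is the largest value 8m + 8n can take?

48

(m,n)=(0,6): 5·0+2·6=12≤13, 6·0+1·6=6≤18, objective 48.
(m,n)=(0,5): 5·0+2·5=10≤13, 6·0+1·5=5≤18, objective 40.
The best lattice point is (0,6), giving 48.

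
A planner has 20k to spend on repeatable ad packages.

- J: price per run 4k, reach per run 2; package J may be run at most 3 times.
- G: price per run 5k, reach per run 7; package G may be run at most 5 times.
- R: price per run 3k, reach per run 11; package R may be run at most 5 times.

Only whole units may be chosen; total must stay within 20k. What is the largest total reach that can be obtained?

62

R has the best ratio (11/3); taking only R gives at most 5×11 = 55 (stopped by the supply cap of 5).
Mixing does better — 1×G and 5×R: price 20 ≤ 20, reach 1·7 + 5·11 = 62.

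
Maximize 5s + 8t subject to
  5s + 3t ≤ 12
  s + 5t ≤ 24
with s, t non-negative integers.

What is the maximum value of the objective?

32

(s,t)=(0,4) is feasible, giving 32.
(s,t)=(0,3) is feasible, giving 24.
Maximum is 32 at (s,t)=(0,4).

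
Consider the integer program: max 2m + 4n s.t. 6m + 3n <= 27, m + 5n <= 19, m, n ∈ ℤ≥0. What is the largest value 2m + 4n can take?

The continuous relaxation peaks at (2.89, 3.22) with value 18.67; rounding to a feasible lattice point costs some objective.
(m,n)=(3,3): 6·3+3·3=27≤27, 1·3+5·3=18≤19, objective 18.
(m,n)=(2,3): 6·2+3·3=21≤27, 1·2+5·3=17≤19, objective 16.
(m,n)=(3,2): 6·3+3·2=24≤27, 1·3+5·2=13≤19, objective 14.
(m,n)=(1,3): 6·1+3·3=15≤27, 1·1+5·3=16≤19, objective 14.
Maximum is 18 at (m,n)=(3,3).

18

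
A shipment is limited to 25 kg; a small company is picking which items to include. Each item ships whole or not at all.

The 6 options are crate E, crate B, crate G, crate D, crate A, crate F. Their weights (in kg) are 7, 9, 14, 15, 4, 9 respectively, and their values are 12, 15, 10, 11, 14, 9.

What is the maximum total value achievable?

Allowing fractional choices, the relaxed optimum would be about 46.0, but items are indivisible.
crate B + crate A + crate F: weight 9 + 4 + 9 = 22 ≤ 25, value 15 + 14 + 9 = 38.
crate E + crate G + crate A: weight 7 + 14 + 4 = 25 ≤ 25, value 12 + 10 + 14 = 36.
crate E + crate B + crate A: weight 7 + 9 + 4 = 20 ≤ 25, value 12 + 15 + 14 = 41.
Best is crate E, crate B, and crate A with total value 41.

41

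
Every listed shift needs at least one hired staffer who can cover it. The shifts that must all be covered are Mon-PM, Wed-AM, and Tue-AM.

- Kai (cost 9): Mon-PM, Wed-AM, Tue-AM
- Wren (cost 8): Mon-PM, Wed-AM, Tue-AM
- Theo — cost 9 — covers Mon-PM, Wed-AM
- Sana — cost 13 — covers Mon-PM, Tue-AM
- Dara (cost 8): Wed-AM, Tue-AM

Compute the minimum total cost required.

Wren alone covers Mon-PM, Wed-AM, Tue-AM — every shift.
Total cost: 8.
No cover costs less than 8.

8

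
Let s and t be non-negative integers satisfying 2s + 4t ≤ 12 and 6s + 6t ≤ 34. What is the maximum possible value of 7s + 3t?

35

Relaxing integrality, the LP optimum is 39.67 at (s,t) = (5.67, 0), which is not an integer point.
(s,t)=(5,0) is feasible, giving 35.
(s,t)=(4,1) is feasible, giving 31.
Maximum is 35 at (s,t)=(5,0).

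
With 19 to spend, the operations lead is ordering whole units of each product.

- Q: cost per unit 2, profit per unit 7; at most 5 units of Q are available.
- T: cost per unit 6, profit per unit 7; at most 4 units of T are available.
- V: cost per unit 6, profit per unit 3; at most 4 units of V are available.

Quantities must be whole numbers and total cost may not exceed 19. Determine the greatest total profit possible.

This is a bounded integer knapsack.
Take 5×Q and 1×T: cost 16 ≤ 19, profit 5·7 + 1·7 = 42.
Q has the best ratio (7/2) and is taken to its limit of 5; remaining capacity is filled optimally with the others.

42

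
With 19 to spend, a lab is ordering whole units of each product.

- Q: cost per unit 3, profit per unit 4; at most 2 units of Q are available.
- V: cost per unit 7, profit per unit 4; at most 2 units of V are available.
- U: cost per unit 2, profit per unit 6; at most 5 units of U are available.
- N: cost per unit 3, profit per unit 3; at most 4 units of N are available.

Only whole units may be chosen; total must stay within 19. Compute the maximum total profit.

41

This is a bounded integer knapsack.
1×Q, 5×U, and 2×N: cost 19 ≤ 19, profit 1·4 + 5·6 + 2·3 = 40.
2×Q, 5×U, and 1×N: cost 19 ≤ 19, profit 2·4 + 5·6 + 1·3 = 41.
Best is 41.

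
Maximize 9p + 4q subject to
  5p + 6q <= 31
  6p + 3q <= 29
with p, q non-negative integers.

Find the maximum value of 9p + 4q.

(p,q)=(4,1) is feasible, giving 40.
(p,q)=(4,0) is feasible, giving 36.
(p,q)=(3,2) is feasible, giving 35.
(p,q)=(3,1) is feasible, giving 31.
No feasible integer point exceeds 40.

40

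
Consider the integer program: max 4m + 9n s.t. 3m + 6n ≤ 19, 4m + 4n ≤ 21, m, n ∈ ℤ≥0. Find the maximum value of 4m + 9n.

27

The continuous relaxation peaks at (0, 3.17) with value 28.50; rounding to a feasible lattice point costs some objective.
(m,n)=(0,3): 3·0+6·3=18≤19, 4·0+4·3=12≤21, objective 27.
(m,n)=(1,2): 3·1+6·2=15≤19, 4·1+4·2=12≤21, objective 22.
The best lattice point is (0,3), giving 27.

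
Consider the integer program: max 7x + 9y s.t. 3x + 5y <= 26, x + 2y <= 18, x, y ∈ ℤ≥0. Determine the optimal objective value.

58

(x,y)=(7,1) is feasible, giving 58.
(x,y)=(8,0) is feasible, giving 56.
(x,y)=(6,1) is feasible, giving 51.
(x,y)=(7,0) is feasible, giving 49.
Maximum is 58 at (x,y)=(7,1).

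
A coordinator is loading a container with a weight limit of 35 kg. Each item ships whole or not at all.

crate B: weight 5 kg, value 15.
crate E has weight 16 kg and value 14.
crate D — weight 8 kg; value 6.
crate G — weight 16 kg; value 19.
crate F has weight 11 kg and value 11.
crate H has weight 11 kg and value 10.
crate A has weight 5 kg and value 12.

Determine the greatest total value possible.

Treat it as a binary knapsack problem.
Allowing fractional choices, the relaxed optimum would be about 55.0, but items are indivisible.
crate B + crate E + crate D + crate A: weight 5 + 16 + 8 + 5 = 34 ≤ 35, value 15 + 14 + 6 + 12 = 47.
crate B + crate D + crate G + crate A: weight 5 + 8 + 16 + 5 = 34 ≤ 35, value 15 + 6 + 19 + 12 = 52.
crate B + crate F + crate H + crate A: weight 5 + 11 + 11 + 5 = 32 ≤ 35, value 15 + 11 + 10 + 12 = 48.
Best is crate B, crate D, crate G, and crate A with total value 52.

52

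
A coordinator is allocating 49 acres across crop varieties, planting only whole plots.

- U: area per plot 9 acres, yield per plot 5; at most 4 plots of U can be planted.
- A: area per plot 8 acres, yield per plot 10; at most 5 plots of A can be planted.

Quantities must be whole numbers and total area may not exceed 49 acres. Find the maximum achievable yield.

Take 1×U and 5×A: area 49 ≤ 49, yield 1·5 + 5·10 = 55.
A has the best ratio (10/8) and is taken to its limit of 5; remaining capacity is filled optimally with the others.

55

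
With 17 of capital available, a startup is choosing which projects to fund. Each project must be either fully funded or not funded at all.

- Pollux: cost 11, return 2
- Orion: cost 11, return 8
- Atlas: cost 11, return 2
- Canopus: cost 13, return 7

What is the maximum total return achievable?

8

Take Orion: cost 11 ≤ 17, return 8.
No other feasible combination does better.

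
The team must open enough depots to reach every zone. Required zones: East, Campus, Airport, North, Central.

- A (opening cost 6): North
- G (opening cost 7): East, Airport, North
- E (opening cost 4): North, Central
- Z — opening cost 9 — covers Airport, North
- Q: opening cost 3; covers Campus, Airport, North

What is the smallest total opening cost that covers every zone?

14

This is an integer covering problem.
Choose G, E, and Q: together they cover East, Campus, Airport, North, Central — every zone.
Total opening cost: 7 + 4 + 3 = 14.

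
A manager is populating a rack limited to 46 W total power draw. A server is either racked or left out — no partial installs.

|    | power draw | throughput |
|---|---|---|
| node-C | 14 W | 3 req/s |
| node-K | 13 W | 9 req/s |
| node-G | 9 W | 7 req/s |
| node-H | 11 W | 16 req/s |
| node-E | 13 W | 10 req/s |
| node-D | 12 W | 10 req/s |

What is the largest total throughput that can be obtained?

node-K + node-G + node-H + node-D: power draw 13 + 9 + 11 + 12 = 45 ≤ 46, throughput 9 + 7 + 16 + 10 = 42.
node-G + node-H + node-E + node-D: power draw 9 + 11 + 13 + 12 = 45 ≤ 46, throughput 7 + 16 + 10 + 10 = 43.
Best is node-G, node-H, node-E, and node-D with total throughput 43.

43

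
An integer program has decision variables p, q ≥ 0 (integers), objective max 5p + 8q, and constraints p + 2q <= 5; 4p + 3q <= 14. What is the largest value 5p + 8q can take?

21

(p,q)=(1,2): 1·1+2·2=5≤5, 4·1+3·2=10≤14, objective 21.
(p,q)=(2,1): 1·2+2·1=4≤5, 4·2+3·1=11≤14, objective 18.
(p,q)=(0,2): 1·0+2·2=4≤5, 4·0+3·2=6≤14, objective 16.
The best lattice point is (1,2), giving 21.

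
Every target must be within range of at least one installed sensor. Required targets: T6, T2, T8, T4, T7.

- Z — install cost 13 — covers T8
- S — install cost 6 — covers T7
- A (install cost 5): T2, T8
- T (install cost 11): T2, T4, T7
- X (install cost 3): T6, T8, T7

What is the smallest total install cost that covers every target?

This is an integer covering problem.
The greedy cost-per-new-target heuristic would pick X, A, and T for 19, but a cheaper cover exists.
Choose T and X: together they cover T6, T2, T8, T4, T7 — every target.
Total install cost: 11 + 3 = 14.
No cover costs less than 14.

14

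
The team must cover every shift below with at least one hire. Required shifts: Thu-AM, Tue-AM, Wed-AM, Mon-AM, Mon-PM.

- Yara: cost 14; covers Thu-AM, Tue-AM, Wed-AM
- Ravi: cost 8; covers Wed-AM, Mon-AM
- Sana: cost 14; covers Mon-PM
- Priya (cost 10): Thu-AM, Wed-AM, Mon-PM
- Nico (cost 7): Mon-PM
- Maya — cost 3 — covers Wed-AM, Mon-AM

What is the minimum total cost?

24

The greedy cost-per-new-shift heuristic would pick Maya, Priya, and Yara for 27, but a cheaper cover exists.
Choose Yara, Nico, and Maya: together they cover Thu-AM, Tue-AM, Wed-AM, Mon-AM, Mon-PM — every shift.
Total cost: 14 + 7 + 3 = 24.
No cover costs less than 24.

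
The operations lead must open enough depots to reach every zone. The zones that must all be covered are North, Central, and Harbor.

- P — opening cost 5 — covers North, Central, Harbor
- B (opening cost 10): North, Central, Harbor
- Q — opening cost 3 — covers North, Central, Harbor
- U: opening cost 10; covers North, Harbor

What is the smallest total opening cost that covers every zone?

Q alone covers North, Central, Harbor — every zone.
Total opening cost: 3.
No cover costs less than 3.

3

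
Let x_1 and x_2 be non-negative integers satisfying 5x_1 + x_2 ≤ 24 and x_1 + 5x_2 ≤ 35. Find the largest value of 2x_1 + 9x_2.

63

Relaxing integrality, the LP optimum is 63.71 at (x_1,x_2) = (3.54, 6.29), which is not an integer point.
(x_1,x_2)=(0,7): 5·0+1·7=7≤24, 1·0+5·7=35≤35, objective 63.
(x_1,x_2)=(3,6): 5·3+1·6=21≤24, 1·3+5·6=33≤35, objective 60.
(x_1,x_2)=(2,6): 5·2+1·6=16≤24, 1·2+5·6=32≤35, objective 58.
The best lattice point is (0,7), giving 63.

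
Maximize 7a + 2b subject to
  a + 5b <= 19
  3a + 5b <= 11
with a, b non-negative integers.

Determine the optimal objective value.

(a,b)=(3,0) is feasible, giving 21.
(a,b)=(2,1) is feasible, giving 16.
(a,b)=(2,0) is feasible, giving 14.
Maximum is 21 at (a,b)=(3,0).

21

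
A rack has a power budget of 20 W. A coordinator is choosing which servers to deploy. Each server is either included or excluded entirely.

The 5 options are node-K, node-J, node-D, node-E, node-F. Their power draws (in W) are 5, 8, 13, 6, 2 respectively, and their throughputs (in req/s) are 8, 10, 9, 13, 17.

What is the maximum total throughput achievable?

40

This is a 0-1 knapsack instance.
Take node-J, node-E, and node-F: power draw 8 + 6 + 2 = 16 ≤ 20, throughput 10 + 13 + 17 = 40.
No other feasible combination does better.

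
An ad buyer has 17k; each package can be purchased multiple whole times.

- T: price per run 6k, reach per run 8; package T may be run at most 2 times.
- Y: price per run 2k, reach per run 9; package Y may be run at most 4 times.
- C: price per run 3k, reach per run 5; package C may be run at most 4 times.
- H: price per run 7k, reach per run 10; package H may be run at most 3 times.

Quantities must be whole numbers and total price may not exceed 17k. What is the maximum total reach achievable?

51

Y has the best ratio (9/2); taking only Y gives at most 4×9 = 36 (stopped by the supply cap of 4).
Mixing does better — 4×Y and 3×C: price 17 ≤ 17, reach 4·9 + 3·5 = 51.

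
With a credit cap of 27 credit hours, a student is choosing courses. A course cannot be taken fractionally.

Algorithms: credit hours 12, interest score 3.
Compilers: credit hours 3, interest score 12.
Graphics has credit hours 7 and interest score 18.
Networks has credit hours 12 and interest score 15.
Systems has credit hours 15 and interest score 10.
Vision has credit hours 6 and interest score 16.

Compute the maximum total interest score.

49

Compilers + Graphics + Vision: credit hours 3 + 7 + 6 = 16 ≤ 27, interest score 12 + 18 + 16 = 46.
Graphics + Networks + Vision: credit hours 7 + 12 + 6 = 25 ≤ 27, interest score 18 + 15 + 16 = 49.
Best is Graphics, Networks, and Vision with total interest score 49.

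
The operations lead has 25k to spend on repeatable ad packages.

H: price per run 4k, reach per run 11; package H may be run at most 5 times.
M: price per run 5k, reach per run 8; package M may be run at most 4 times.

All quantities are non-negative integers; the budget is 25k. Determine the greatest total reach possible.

63

H has the best ratio (11/4); taking only H gives at most 5×11 = 55 (stopped by the supply cap of 5).
Mixing does better — 5×H and 1×M: price 25 ≤ 25, reach 5·11 + 1·8 = 63.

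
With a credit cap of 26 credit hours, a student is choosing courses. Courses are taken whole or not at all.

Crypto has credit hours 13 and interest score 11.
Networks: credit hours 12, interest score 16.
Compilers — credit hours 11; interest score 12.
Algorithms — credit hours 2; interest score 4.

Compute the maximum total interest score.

32

Crypto + Networks: credit hours 13 + 12 = 25 ≤ 26, interest score 11 + 16 = 27.
Networks + Compilers + Algorithms: credit hours 12 + 11 + 2 = 25 ≤ 26, interest score 16 + 12 + 4 = 32.
Networks + Compilers: credit hours 12 + 11 = 23 ≤ 26, interest score 16 + 12 = 28.
Best is Networks, Compilers, and Algorithms with total interest score 32.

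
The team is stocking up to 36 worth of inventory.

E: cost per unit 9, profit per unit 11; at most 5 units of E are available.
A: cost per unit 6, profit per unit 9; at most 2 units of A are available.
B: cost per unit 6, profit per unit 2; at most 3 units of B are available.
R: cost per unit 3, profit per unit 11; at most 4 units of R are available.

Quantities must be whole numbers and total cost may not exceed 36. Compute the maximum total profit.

75

This is a bounded integer knapsack.
R has the best ratio (11/3); taking only R gives at most 4×11 = 44 (stopped by the supply cap of 4).
Mixing does better — 2×E, 1×A, and 4×R: cost 36 ≤ 36, profit 2·11 + 1·9 + 4·11 = 75.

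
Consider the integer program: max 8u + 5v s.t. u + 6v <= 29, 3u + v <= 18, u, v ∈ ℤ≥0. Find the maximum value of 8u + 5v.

55

(u,v)=(5,3): 1·5+6·3=23≤29, 3·5+1·3=18≤18, objective 55.
(u,v)=(4,4): 1·4+6·4=28≤29, 3·4+1·4=16≤18, objective 52.
(u,v)=(5,2): 1·5+6·2=17≤29, 3·5+1·2=17≤18, objective 50.
(u,v)=(4,3): 1·4+6·3=22≤29, 3·4+1·3=15≤18, objective 47.
No feasible integer point exceeds 55.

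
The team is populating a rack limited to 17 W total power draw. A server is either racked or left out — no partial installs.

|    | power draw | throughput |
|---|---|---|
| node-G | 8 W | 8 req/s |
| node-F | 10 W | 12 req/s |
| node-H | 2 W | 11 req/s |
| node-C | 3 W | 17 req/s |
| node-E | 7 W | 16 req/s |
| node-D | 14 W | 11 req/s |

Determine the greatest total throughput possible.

44

This is an integer program with binary decision variables.
Take node-H, node-C, and node-E: power draw 2 + 3 + 7 = 12 ≤ 17, throughput 11 + 17 + 16 = 44.
No other feasible combination does better.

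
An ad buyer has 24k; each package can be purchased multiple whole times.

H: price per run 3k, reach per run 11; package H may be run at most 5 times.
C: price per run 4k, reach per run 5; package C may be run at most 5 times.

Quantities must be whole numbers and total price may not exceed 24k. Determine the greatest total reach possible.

Take 5×H and 2×C: price 23 ≤ 24, reach 5·11 + 2·5 = 65.
H has the best ratio (11/3) and is taken to its limit of 5; remaining capacity is filled optimally with the others.

65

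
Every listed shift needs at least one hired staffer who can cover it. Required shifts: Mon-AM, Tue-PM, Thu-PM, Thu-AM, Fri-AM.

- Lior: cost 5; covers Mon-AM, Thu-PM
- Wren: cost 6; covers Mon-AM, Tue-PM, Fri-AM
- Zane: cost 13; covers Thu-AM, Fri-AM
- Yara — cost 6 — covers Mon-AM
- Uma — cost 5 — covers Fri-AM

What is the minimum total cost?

24

Choose Lior, Wren, and Zane: together they cover Mon-AM, Tue-PM, Thu-PM, Thu-AM, Fri-AM — every shift.
Total cost: 5 + 6 + 13 = 24.
No cover costs less than 24.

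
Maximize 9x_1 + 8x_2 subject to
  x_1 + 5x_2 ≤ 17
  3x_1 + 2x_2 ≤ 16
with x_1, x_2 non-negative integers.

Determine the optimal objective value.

Relaxing integrality, the LP optimum is 53.38 at (x_1,x_2) = (3.54, 2.69), which is not an integer point.
(x_1,x_2)=(4,2): 1·4+5·2=14≤17, 3·4+2·2=16≤16, objective 52.
(x_1,x_2)=(4,1): 1·4+5·1=9≤17, 3·4+2·1=14≤16, objective 44.
(x_1,x_2)=(3,2): 1·3+5·2=13≤17, 3·3+2·2=13≤16, objective 43.
(x_1,x_2)=(2,3): 1·2+5·3=17≤17, 3·2+2·3=12≤16, objective 42.
No feasible integer point exceeds 52.

52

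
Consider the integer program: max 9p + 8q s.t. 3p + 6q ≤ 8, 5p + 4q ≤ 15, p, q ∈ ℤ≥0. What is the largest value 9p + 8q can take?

Relaxing integrality, the LP optimum is 24.00 at (p,q) = (2.67, 0), which is not an integer point.
(p,q)=(2,0): 3·2+6·0=6≤8, 5·2+4·0=10≤15, objective 18.
(p,q)=(1,0): 3·1+6·0=3≤8, 5·1+4·0=5≤15, objective 9.
The best lattice point is (2,0), giving 18.

18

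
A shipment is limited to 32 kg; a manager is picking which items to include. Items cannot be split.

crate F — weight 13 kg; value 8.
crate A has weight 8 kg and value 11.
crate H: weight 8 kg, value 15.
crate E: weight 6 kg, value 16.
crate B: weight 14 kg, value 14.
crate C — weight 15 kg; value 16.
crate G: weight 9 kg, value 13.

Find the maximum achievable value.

55

Take crate A, crate H, crate E, and crate G: weight 8 + 8 + 6 + 9 = 31 ≤ 32, value 11 + 15 + 16 + 13 = 55.
No other feasible combination does better.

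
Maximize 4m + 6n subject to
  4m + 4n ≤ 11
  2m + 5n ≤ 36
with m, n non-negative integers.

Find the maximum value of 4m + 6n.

12

(m,n)=(0,2) is feasible, giving 12.
(m,n)=(1,1) is feasible, giving 10.
(m,n)=(0,1) is feasible, giving 6.
No feasible integer point exceeds 12.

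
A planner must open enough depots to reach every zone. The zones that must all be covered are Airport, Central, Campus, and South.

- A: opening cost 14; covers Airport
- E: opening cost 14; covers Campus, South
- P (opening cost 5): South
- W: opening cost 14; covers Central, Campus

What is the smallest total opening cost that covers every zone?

33

Choose A, P, and W: together they cover Airport, Central, Campus, South — every zone.
Total opening cost: 14 + 5 + 14 = 33.
No cover costs less than 33.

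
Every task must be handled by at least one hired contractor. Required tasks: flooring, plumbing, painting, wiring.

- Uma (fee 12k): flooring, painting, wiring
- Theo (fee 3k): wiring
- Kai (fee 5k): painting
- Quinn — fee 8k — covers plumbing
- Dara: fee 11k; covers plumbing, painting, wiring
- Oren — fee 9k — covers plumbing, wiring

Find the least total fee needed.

The greedy cost-per-new-task heuristic would pick Theo, Kai, Quinn, and Uma for 28, but a cheaper cover exists.
Choose Uma and Quinn: together they cover flooring, plumbing, painting, wiring — every task.
Total fee: 12 + 8 = 20.
No cover costs less than 20.

20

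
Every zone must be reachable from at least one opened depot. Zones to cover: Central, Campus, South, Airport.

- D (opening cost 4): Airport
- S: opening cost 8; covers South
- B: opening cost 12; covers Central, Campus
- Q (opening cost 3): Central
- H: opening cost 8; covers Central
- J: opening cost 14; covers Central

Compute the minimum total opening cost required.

Choose D, S, and B: together they cover Central, Campus, South, Airport — every zone.
Total opening cost: 4 + 8 + 12 = 24.

24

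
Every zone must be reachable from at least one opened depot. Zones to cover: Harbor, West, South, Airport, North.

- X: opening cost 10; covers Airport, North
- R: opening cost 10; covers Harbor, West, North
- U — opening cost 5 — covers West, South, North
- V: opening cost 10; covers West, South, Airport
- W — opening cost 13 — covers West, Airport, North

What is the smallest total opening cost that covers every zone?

This is an integer covering problem.
The greedy cost-per-new-zone heuristic would pick U, X, and R for 25, but a cheaper cover exists.
Choose R and V: together they cover Harbor, West, South, Airport, North — every zone.
Total opening cost: 10 + 10 = 20.
No cover costs less than 20.

20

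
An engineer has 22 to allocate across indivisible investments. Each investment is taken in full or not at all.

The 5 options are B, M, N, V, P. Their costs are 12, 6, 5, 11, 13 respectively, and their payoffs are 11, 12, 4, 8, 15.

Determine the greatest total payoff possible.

Treat it as a binary knapsack problem.
M + P: cost 6 + 13 = 19 ≤ 22, payoff 12 + 15 = 27.
M + N + V: cost 6 + 5 + 11 = 22 ≤ 22, payoff 12 + 4 + 8 = 24.
Best is M and P with total payoff 27.

27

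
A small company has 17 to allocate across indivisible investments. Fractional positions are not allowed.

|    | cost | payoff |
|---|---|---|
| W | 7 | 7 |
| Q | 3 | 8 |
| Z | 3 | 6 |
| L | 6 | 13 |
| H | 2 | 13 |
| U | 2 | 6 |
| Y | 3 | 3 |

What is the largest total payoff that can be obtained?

Q + Z + L + H + U: cost 3 + 3 + 6 + 2 + 2 = 16 ≤ 17, payoff 8 + 6 + 13 + 13 + 6 = 46.
Q + L + H + U + Y: cost 3 + 6 + 2 + 2 + 3 = 16 ≤ 17, payoff 8 + 13 + 13 + 6 + 3 = 43.
Best is Q, Z, L, H, and U with total payoff 46.

46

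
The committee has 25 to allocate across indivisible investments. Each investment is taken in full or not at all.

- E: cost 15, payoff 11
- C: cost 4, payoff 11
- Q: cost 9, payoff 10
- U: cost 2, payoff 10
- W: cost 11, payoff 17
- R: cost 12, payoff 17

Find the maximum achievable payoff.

Allowing fractional choices, the relaxed optimum would be about 49.3, but investments are indivisible.
U + W + R: cost 2 + 11 + 12 = 25 ≤ 25, payoff 10 + 17 + 17 = 44.
C + U + W: cost 4 + 2 + 11 = 17 ≤ 25, payoff 11 + 10 + 17 = 38.
C + U + R: cost 4 + 2 + 12 = 18 ≤ 25, payoff 11 + 10 + 17 = 38.
Best is U, W, and R with total payoff 44.

44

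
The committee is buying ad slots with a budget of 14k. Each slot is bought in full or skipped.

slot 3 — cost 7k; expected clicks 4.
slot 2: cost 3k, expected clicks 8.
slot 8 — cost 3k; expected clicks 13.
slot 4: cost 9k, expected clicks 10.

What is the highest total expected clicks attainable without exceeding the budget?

25

slot 8 + slot 4: cost 3 + 9 = 12 ≤ 14, expected clicks 13 + 10 = 23.
slot 3 + slot 2 + slot 8: cost 7 + 3 + 3 = 13 ≤ 14, expected clicks 4 + 8 + 13 = 25.
slot 2 + slot 8: cost 3 + 3 = 6 ≤ 14, expected clicks 8 + 13 = 21.
Best is slot 3, slot 2, and slot 8 with total expected clicks 25.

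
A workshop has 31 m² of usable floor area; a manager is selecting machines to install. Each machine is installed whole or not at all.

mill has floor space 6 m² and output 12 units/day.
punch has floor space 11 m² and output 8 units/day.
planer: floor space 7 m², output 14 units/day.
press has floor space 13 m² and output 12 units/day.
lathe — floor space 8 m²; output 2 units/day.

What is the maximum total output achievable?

Allowing fractional choices, the relaxed optimum would be about 41.6, but machines are indivisible.
mill + punch + planer: floor space 6 + 11 + 7 = 24 ≤ 31, output 12 + 8 + 14 = 34.
mill + planer + press: floor space 6 + 7 + 13 = 26 ≤ 31, output 12 + 14 + 12 = 38.
Best is mill, planer, and press with total output 38.

38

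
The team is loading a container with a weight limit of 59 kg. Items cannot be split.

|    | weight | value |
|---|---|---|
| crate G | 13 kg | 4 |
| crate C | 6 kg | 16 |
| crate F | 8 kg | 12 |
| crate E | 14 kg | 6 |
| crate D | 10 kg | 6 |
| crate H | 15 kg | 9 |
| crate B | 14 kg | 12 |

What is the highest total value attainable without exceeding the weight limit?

55

Take crate C, crate F, crate D, crate H, and crate B: weight 6 + 8 + 10 + 15 + 14 = 53 ≤ 59, value 16 + 12 + 6 + 9 + 12 = 55.
No feasible combination exceeds this.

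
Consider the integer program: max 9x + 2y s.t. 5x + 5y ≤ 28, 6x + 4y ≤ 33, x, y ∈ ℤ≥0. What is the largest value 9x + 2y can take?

45

Relaxing integrality, the LP optimum is 49.50 at (x,y) = (5.5, 0), which is not an integer point.
(x,y)=(5,0): 5·5+5·0=25≤28, 6·5+4·0=30≤33, objective 45.
(x,y)=(4,1): 5·4+5·1=25≤28, 6·4+4·1=28≤33, objective 38.
(x,y)=(4,0): 5·4+5·0=20≤28, 6·4+4·0=24≤33, objective 36.
No feasible integer point exceeds 45.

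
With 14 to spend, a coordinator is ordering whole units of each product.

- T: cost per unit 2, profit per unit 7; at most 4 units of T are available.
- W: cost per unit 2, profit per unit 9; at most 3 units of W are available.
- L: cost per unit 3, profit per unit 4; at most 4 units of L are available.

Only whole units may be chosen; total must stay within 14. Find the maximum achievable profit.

Take 4×T and 3×W: cost 14 ≤ 14, profit 4·7 + 3·9 = 55.
W has the best ratio (9/2) and is taken to its limit of 3; remaining capacity is filled optimally with the others.

55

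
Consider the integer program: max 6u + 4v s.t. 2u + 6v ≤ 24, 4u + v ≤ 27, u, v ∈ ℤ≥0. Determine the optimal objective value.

44

The continuous relaxation peaks at (6.27, 1.91) with value 45.27; rounding to a feasible lattice point costs some objective.
(u,v)=(6,2): 2·6+6·2=24≤24, 4·6+1·2=26≤27, objective 44.
(u,v)=(6,1): 2·6+6·1=18≤24, 4·6+1·1=25≤27, objective 40.
The best lattice point is (6,2), giving 44.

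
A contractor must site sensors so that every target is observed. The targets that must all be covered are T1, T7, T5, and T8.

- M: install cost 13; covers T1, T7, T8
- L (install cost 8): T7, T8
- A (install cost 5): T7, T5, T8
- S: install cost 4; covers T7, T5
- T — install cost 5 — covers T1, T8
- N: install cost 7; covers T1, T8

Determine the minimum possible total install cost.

9

The greedy cost-per-new-target heuristic would pick A and T for 10, but a cheaper cover exists.
Choose S and T: together they cover T1, T7, T5, T8 — every target.
Total install cost: 4 + 5 = 9.
No cover costs less than 9.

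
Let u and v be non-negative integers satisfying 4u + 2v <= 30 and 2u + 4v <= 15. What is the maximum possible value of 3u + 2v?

(u,v)=(7,0) is feasible, giving 21.
(u,v)=(6,0) is feasible, giving 18.
The best lattice point is (7,0), giving 21.

21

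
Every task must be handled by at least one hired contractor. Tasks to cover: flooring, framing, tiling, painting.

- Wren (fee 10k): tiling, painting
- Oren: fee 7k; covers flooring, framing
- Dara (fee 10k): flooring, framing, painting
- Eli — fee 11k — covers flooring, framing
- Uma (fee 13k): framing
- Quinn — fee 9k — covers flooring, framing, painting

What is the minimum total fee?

17

The greedy cost-per-new-task heuristic would pick Quinn and Wren for 19, but a cheaper cover exists.
Choose Wren and Oren: together they cover flooring, framing, tiling, painting — every task.
Total fee: 10 + 7 = 17.
No cover costs less than 17.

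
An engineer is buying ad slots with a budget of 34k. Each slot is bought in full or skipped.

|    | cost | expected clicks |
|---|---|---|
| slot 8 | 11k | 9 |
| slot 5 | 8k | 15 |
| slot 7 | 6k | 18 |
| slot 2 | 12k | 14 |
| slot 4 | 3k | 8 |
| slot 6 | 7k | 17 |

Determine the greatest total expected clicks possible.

64

slot 8 + slot 5 + slot 7 + slot 6: cost 11 + 8 + 6 + 7 = 32 ≤ 34, expected clicks 9 + 15 + 18 + 17 = 59.
slot 5 + slot 7 + slot 4 + slot 6: cost 8 + 6 + 3 + 7 = 24 ≤ 34, expected clicks 15 + 18 + 8 + 17 = 58.
slot 5 + slot 7 + slot 2 + slot 6: cost 8 + 6 + 12 + 7 = 33 ≤ 34, expected clicks 15 + 18 + 14 + 17 = 64.
Best is slot 5, slot 7, slot 2, and slot 6 with total expected clicks 64.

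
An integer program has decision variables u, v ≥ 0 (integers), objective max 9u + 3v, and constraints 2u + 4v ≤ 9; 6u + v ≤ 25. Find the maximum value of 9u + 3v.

(u,v)=(4,0): 2·4+4·0=8≤9, 6·4+1·0=24≤25, objective 36.
(u,v)=(3,0): 2·3+4·0=6≤9, 6·3+1·0=18≤25, objective 27.
No feasible integer point exceeds 36.

36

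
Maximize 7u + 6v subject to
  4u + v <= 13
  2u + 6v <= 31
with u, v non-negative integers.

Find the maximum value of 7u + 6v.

The continuous relaxation peaks at (2.14, 4.45) with value 41.68; rounding to a feasible lattice point costs some objective.
(u,v)=(2,4) is feasible, giving 38.
(u,v)=(2,3) is feasible, giving 32.
(u,v)=(1,4) is feasible, giving 31.
(u,v)=(1,3) is feasible, giving 25.
No feasible integer point exceeds 38.

38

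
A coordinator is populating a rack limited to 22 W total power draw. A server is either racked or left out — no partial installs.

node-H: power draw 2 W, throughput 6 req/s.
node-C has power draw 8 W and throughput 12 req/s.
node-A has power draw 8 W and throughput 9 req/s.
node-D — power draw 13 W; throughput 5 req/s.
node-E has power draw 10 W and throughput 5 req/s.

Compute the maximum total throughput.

27

Allowing fractional choices, the relaxed optimum would be about 29.0, but servers are indivisible.
node-C + node-A: power draw 8 + 8 = 16 ≤ 22, throughput 12 + 9 = 21.
node-H + node-C + node-A: power draw 2 + 8 + 8 = 18 ≤ 22, throughput 6 + 12 + 9 = 27.
node-H + node-C + node-E: power draw 2 + 8 + 10 = 20 ≤ 22, throughput 6 + 12 + 5 = 23.
Best is node-H, node-C, and node-A with total throughput 27.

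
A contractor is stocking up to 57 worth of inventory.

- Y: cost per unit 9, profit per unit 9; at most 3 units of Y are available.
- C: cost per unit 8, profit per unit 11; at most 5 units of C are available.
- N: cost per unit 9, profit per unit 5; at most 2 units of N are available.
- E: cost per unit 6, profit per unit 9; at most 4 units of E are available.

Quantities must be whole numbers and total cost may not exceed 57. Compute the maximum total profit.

80

E has the best ratio (9/6); taking only E gives at most 4×9 = 36 (stopped by the supply cap of 4).
Mixing does better — 4×C and 4×E: cost 56 ≤ 57, profit 4·11 + 4·9 = 80.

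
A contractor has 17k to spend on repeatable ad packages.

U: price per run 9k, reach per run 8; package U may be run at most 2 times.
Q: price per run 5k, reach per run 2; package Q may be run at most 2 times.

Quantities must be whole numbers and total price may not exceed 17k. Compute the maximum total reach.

U has the best ratio (8/9); taking only U gives at most 1×8 = 8 (stopped by the price limit).
Mixing does better — 1×U and 1×Q: price 14 ≤ 17, reach 1·8 + 1·2 = 10.

10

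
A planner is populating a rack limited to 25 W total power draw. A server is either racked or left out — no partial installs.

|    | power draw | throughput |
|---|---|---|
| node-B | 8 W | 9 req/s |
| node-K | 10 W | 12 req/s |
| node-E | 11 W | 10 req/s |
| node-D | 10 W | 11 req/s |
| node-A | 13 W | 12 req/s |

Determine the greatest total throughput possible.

24

This is a 0-1 knapsack instance.
Allowing fractional choices, the relaxed optimum would be about 28.7, but servers are indivisible.
node-D + node-A: power draw 10 + 13 = 23 ≤ 25, throughput 11 + 12 = 23.
node-K + node-D: power draw 10 + 10 = 20 ≤ 25, throughput 12 + 11 = 23.
node-K + node-A: power draw 10 + 13 = 23 ≤ 25, throughput 12 + 12 = 24.
Best is node-K and node-A with total throughput 24.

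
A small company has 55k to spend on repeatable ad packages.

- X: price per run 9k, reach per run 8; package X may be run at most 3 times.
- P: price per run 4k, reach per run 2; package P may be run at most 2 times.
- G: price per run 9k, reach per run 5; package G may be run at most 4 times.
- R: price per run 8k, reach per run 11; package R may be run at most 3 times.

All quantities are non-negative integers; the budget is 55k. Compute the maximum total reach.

R has the best ratio (11/8); taking only R gives at most 3×11 = 33 (stopped by the supply cap of 3).
Mixing does better — 3×X, 1×P, and 3×R: price 55 ≤ 55, reach 3·8 + 1·2 + 3·11 = 59.

59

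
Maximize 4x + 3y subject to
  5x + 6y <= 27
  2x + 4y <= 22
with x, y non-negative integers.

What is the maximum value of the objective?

20

Relaxing integrality, the LP optimum is 21.60 at (x,y) = (5.4, 0), which is not an integer point.
(x,y)=(5,0): 5·5+6·0=25≤27, 2·5+4·0=10≤22, objective 20.
(x,y)=(4,1): 5·4+6·1=26≤27, 2·4+4·1=12≤22, objective 19.
(x,y)=(4,0): 5·4+6·0=20≤27, 2·4+4·0=8≤22, objective 16.
The best lattice point is (5,0), giving 20.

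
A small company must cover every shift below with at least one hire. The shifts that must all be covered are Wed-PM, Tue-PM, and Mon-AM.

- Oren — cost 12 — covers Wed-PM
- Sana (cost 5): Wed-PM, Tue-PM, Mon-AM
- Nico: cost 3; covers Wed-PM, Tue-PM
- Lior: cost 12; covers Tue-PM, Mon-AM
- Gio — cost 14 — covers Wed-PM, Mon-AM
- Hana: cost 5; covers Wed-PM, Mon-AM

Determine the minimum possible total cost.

5

Sana alone covers Wed-PM, Tue-PM, Mon-AM — every shift.
Total cost: 5.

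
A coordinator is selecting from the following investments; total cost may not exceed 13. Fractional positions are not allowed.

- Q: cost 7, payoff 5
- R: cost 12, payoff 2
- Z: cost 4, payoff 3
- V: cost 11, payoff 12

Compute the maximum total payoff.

Allowing fractional choices, the relaxed optimum would be about 13.5, but investments are indivisible.
V: cost 11 ≤ 13, payoff 12.
Q + Z: cost 7 + 4 = 11 ≤ 13, payoff 5 + 3 = 8.
Q: cost 7 ≤ 13, payoff 5.
Best is V with total payoff 12.

12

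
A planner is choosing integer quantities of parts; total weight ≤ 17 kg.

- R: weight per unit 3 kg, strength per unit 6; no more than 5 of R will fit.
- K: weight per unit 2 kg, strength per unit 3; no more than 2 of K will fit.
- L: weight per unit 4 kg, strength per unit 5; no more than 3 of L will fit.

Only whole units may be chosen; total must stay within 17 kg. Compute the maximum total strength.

This is a bounded integer knapsack.
Take 5×R and 1×K: weight 17 ≤ 17, strength 5·6 + 1·3 = 33.
R has the best ratio (6/3) and is taken to its limit of 5; remaining capacity is filled optimally with the others.

33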